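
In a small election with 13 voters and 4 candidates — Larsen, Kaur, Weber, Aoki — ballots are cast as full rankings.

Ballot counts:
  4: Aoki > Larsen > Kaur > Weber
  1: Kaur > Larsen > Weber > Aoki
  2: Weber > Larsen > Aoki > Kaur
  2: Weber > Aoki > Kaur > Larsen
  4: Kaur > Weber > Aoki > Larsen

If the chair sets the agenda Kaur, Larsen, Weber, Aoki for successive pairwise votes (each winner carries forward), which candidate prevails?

Round 1: Kaur vs Larsen — 7–6, Kaur advances.
Round 2: Kaur vs Weber — 9–4, Kaur advances.
Round 3: Kaur vs Aoki — 5–8, Aoki advances.
Aoki survives the agenda.

Aoki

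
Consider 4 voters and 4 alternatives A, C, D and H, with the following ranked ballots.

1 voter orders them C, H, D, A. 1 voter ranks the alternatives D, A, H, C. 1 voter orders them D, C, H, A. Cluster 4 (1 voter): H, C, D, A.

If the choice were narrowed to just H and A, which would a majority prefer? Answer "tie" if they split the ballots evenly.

Ballots ranking H above A: 1 + 1 + 1 = 3.
Ballots ranking A above H: 4 − 3 = 1.
H wins the head-to-head 3–1.

H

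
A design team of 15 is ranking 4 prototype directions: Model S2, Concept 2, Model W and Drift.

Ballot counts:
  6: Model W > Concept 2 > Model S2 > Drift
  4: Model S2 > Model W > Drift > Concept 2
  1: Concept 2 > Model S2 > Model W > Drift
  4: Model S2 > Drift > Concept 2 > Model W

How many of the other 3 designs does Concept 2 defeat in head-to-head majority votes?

Concept 2 against each rival (15 engineers):
Concept 2 vs Model S2: Concept 2 is ranked higher on 6+1 = 7 ballots, Model S2 on 8. Model S2 wins 8–7.
Concept 2 vs Model W: 5 to 10, Model W.
Concept 2 vs Drift: Drift, 8–7.
Concept 2 beats no one; loses to Model S2, Model W, Drift — 0 pairwise wins.

0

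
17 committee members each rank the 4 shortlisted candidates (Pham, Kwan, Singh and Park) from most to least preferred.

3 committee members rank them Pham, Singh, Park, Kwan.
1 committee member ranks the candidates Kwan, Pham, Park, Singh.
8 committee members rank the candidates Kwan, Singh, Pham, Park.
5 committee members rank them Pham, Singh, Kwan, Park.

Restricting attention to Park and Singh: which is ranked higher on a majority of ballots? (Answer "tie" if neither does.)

Singh

Ballots ranking Park above Singh: 1.
Ballots ranking Singh above Park: 17 − 1 = 16.
Singh wins the head-to-head 16–1.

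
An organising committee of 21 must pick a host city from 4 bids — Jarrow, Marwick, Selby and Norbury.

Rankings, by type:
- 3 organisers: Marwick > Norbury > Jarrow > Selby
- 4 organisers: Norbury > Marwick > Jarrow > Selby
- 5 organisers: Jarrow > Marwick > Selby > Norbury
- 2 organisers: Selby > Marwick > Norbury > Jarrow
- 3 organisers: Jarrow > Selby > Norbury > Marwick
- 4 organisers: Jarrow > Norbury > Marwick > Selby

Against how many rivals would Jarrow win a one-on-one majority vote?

3

Jarrow against each rival (21 organisers):
Jarrow vs Marwick: Jarrow wins 12–9.
Jarrow vs Selby: Jarrow preferred on 3+4+5+3+4 = 19 ballots; Jarrow wins 19–2.
Jarrow vs Norbury: 12 to 9, Jarrow.
Jarrow beats Marwick, Selby, Norbury — 3 pairwise wins.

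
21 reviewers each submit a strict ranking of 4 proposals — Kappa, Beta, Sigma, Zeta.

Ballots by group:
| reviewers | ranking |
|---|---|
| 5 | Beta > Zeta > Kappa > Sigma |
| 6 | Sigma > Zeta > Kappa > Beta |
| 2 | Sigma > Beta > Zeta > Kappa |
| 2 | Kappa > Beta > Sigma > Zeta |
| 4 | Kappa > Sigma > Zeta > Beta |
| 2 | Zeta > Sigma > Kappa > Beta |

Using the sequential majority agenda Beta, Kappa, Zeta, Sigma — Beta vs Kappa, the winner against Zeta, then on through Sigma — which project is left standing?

Round 1: Beta vs Kappa — 7–14, Kappa advances.
Round 2: Kappa vs Zeta — 6–15, Zeta advances.
Round 3: Zeta vs Sigma — 7–14, Sigma advances.
Sigma survives the agenda.

Sigma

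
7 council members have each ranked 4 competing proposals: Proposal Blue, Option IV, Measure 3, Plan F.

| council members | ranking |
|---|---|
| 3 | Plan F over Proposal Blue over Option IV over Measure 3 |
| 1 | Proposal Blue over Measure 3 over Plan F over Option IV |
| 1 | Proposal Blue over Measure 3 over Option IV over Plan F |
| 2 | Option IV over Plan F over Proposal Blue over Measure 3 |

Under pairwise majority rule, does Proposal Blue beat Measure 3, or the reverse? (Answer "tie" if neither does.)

Proposal Blue

Ballots ranking Proposal Blue above Measure 3: 3 + 1 + 1 + 2 = 7.
Ballots ranking Measure 3 above Proposal Blue: 7 − 7 = 0.
Proposal Blue wins the head-to-head 7–0.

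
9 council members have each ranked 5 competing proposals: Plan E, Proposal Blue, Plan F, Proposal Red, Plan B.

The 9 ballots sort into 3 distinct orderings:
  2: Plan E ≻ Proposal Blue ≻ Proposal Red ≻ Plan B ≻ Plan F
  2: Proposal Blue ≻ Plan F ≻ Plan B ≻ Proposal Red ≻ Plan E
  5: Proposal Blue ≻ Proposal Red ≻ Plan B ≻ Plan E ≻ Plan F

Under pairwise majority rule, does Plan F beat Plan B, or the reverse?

Plan B

Ballots ranking Plan F above Plan B: 2.
Ballots ranking Plan B above Plan F: 9 − 2 = 7.
Plan B wins the head-to-head 7–2.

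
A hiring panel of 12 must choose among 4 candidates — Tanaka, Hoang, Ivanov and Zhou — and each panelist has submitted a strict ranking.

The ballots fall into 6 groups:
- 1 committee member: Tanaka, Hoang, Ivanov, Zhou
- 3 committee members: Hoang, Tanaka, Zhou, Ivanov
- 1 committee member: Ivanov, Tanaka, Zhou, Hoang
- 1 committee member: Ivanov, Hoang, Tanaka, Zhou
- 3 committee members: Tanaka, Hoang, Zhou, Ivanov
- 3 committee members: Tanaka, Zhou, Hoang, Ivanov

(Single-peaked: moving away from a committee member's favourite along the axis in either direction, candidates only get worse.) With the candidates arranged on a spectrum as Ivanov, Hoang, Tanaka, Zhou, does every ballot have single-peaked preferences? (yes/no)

no

Axis positions: Ivanov=1, Hoang=2, Tanaka=3, Zhou=4.
Group 1 (peak Tanaka at position 3): ranking walks positions 3-2-1-4, expanding outward from the peak — single-peaked.
Group 2 (peak Hoang at position 2): ranking walks positions 2-3-4-1, expanding outward from the peak — single-peaked.
Group 3: ranking walks positions 1-3-4-2; Tanaka is ranked above Hoang even though Hoang lies between Tanaka and the peak Ivanov on the axis — preferences dip and rise again. Not single-peaked.
Group 4 (peak Ivanov at position 1): ranking walks positions 1-2-3-4, expanding outward from the peak — single-peaked.
Group 5 (peak Tanaka at position 3): ranking walks positions 3-2-4-1, expanding outward from the peak — single-peaked.
Group 6 (peak Tanaka at position 3): ranking walks positions 3-4-2-1, expanding outward from the peak — single-peaked.
Group 3 violates single-peakedness, so the profile is not single-peaked on this axis.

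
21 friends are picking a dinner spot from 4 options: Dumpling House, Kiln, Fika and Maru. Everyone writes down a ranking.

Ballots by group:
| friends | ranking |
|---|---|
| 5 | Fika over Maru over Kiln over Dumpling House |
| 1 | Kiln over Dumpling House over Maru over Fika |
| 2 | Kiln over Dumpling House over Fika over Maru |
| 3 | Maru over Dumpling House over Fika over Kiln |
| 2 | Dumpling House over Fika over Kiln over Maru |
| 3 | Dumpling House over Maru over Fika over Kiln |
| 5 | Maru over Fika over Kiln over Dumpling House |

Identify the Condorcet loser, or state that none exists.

Pairwise majorities:
Dumpling House vs Kiln: Kiln, 13–8.
Dumpling House vs Fika: Dumpling House wins 11–10.
Dumpling House vs Maru: Dumpling House is ranked higher on 1+2+2+3 = 8 ballots, Maru on 13. Maru wins 13–8.
Kiln–Fika: Fika 18–3.
Kiln vs Maru: Maru wins 16–5.
Fika vs Maru: Fika is ranked higher on 5+2+2 = 9 ballots, Maru on 12. Maru wins 12–9.
Each restaurant has at least one pairwise win (Dumpling House beats Fika; Kiln beats Dumpling House; Fika beats Kiln; Maru beats Dumpling House) — no Condorcet loser.

none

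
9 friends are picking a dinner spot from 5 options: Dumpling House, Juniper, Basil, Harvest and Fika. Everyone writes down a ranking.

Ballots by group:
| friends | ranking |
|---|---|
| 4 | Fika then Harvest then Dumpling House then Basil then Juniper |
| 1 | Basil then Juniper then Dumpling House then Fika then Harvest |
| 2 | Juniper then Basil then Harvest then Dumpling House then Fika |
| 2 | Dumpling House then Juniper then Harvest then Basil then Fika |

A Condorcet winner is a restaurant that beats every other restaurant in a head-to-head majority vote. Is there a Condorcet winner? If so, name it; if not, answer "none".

none

Head-to-head results (9 friends):
Dumpling House vs Juniper: Dumpling House is ranked higher on 4+2 = 6 ballots, Juniper on 3. Dumpling House wins 6–3.
Dumpling House–Basil: Dumpling House 6–3.
Dumpling House vs Harvest: Harvest wins 6–3.
Dumpling House vs Fika: Dumpling House wins 5–4.
Juniper vs Basil: Juniper preferred on 2+2 = 4 ballots; Basil wins 5–4.
Juniper vs Harvest: 5 to 4, Juniper.
Juniper vs Fika: Juniper wins 5–4.
Basil vs Harvest: Harvest wins 6–3.
Basil vs Fika: 1+2+2 = 5 for Basil, 4 for Fika — Basil by 5–4.
Harvest vs Fika: Harvest preferred on 2+2 = 4 ballots; Fika wins 5–4.
No restaurant is unbeaten: Dumpling House loses to Harvest; Juniper loses to Dumpling House; Basil loses to Dumpling House; Harvest loses to Juniper; Fika loses to Dumpling House. In particular Dumpling House → Juniper → Harvest → Dumpling House is a majority cycle — no Condorcet winner exists.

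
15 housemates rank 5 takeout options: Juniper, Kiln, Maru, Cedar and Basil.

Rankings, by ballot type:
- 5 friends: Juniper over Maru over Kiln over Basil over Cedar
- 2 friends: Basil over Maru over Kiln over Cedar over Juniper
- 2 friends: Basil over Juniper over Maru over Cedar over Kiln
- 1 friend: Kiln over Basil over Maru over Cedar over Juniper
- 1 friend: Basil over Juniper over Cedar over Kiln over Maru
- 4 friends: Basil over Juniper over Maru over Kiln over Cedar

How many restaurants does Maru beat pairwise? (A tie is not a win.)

2

Maru against each rival (15 friends):
Maru vs Juniper: Juniper, 12–3.
Maru vs Kiln: Maru, 13–2.
Maru vs Cedar: 14 to 1, Maru.
Maru vs Basil: 5 to 10, Basil.
Maru beats Kiln, Cedar; loses to Juniper, Basil — 2 pairwise wins.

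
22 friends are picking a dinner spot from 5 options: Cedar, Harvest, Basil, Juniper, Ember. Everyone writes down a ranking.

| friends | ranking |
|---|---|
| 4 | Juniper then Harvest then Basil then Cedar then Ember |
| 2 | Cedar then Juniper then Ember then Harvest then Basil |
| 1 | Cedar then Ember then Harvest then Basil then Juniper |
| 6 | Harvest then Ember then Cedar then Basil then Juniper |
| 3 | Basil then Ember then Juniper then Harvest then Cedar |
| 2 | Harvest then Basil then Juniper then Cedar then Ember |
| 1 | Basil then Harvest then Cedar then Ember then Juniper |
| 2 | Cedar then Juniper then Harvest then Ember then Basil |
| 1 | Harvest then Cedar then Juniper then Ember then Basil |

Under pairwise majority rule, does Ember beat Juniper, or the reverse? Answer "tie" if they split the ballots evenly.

tie

Ballots ranking Ember above Juniper: 1 + 6 + 3 + 1 = 11.
Ballots ranking Juniper above Ember: 22 − 11 = 11.
11–11: the pair ties.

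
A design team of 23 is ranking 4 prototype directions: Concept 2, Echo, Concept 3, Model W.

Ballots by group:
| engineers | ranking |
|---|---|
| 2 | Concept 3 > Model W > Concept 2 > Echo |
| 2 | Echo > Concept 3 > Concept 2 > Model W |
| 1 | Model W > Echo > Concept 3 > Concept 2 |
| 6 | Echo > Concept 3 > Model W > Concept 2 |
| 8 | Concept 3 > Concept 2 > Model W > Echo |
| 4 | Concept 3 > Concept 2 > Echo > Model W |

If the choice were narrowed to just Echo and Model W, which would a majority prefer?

Echo

Ballots ranking Echo above Model W: 2 + 6 + 4 = 12.
Ballots ranking Model W above Echo: 23 − 12 = 11.
Echo wins the head-to-head 12–11.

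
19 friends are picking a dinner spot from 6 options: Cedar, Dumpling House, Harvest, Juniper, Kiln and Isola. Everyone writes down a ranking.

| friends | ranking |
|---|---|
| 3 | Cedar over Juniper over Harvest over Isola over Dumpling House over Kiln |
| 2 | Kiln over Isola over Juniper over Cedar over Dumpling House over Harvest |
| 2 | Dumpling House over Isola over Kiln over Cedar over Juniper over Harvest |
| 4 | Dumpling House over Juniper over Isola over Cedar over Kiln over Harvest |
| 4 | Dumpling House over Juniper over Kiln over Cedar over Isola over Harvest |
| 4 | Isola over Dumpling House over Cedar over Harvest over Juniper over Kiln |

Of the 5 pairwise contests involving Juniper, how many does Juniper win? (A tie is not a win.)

4

Juniper against each rival (19 friends):
Juniper vs Cedar: Juniper, 10–9.
Juniper vs Dumpling House: Dumpling House wins 14–5.
Juniper vs Harvest: Juniper wins 15–4.
Juniper–Kiln: Juniper 15–4.
Juniper vs Isola: Juniper, 11–8.
Juniper beats Cedar, Harvest, Kiln, Isola; loses to Dumpling House — 4 pairwise wins.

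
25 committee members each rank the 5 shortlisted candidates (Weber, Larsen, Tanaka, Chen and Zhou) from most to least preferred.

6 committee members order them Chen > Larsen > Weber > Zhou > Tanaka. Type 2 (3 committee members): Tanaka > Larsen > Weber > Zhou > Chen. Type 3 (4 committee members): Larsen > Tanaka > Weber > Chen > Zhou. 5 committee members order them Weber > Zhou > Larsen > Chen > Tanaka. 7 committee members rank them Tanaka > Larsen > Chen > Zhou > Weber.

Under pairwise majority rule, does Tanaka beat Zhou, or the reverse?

Tanaka

Ballots ranking Tanaka above Zhou: 3 + 4 + 7 = 14.
Ballots ranking Zhou above Tanaka: 25 − 14 = 11.
Tanaka wins the head-to-head 14–11.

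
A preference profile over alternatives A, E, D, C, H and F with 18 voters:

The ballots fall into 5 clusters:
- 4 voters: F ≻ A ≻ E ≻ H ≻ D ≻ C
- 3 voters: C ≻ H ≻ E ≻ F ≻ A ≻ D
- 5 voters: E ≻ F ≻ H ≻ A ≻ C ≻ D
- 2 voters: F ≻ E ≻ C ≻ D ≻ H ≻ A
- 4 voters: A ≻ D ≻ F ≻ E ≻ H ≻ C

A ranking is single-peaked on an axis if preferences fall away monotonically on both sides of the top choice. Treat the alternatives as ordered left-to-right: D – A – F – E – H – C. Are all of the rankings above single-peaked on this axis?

Axis positions: D=1, A=2, F=3, E=4, H=5, C=6.
Cluster 1 (peak F at position 3): ranking walks positions 3-2-4-5-1-6, expanding outward from the peak — single-peaked.
Cluster 2 (peak C at position 6): ranking walks positions 6-5-4-3-2-1, expanding outward from the peak — single-peaked.
Cluster 3 (peak E at position 4): ranking walks positions 4-3-5-2-6-1, expanding outward from the peak — single-peaked.
Cluster 4: ranking walks positions 3-4-6-1-5-2; C is ranked above H even though H lies between C and the peak F on the axis — preferences dip and rise again. Not single-peaked.
Cluster 5 (peak A at position 2): ranking walks positions 2-1-3-4-5-6, expanding outward from the peak — single-peaked.
Cluster 4 violates single-peakedness, so the profile is not single-peaked on this axis.

no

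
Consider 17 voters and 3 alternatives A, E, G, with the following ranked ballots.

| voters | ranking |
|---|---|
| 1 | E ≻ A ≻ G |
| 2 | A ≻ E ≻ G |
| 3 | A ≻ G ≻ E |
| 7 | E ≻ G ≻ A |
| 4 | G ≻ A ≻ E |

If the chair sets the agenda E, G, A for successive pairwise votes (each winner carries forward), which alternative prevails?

Round 1: E vs G — 10–7, E advances.
Round 2: E vs A — 8–9, A advances.
The agenda winner is A.

A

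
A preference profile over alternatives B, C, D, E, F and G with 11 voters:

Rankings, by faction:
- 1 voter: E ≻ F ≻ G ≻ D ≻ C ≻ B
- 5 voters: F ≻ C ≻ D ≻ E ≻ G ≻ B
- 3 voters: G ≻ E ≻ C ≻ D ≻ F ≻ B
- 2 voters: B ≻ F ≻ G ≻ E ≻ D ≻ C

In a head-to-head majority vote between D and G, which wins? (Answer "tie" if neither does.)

Ballots ranking D above G: 5.
Ballots ranking G above D: 11 − 5 = 6.
G wins the head-to-head 6–5.

G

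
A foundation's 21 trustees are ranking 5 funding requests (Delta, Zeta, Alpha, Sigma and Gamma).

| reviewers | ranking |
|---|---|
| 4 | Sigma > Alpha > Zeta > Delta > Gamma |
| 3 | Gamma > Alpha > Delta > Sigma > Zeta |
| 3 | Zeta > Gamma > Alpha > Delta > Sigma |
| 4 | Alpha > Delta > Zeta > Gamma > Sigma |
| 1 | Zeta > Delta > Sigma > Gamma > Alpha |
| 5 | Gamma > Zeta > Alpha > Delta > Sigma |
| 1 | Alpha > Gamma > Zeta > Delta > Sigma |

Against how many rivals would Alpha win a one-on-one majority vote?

Alpha against each rival (21 reviewers):
Alpha vs Delta: Alpha preferred on 4+3+3+4+5+1 = 20 ballots; Alpha wins 20–1.
Alpha–Zeta: Alpha 12–9.
Alpha–Sigma: Alpha 16–5.
Alpha–Gamma: Gamma 12–9.
Alpha beats Delta, Zeta, Sigma; loses to Gamma — 3 pairwise wins.

3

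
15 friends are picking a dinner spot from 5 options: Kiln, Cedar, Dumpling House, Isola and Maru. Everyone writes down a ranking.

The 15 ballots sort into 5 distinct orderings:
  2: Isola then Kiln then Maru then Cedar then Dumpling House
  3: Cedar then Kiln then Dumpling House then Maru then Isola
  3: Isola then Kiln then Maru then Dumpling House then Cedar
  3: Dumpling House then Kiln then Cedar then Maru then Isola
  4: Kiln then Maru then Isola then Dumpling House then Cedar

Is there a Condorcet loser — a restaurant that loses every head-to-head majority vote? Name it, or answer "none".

Head-to-head results (15 friends):
Kiln–Cedar: Kiln 12–3.
Kiln–Dumpling House: Kiln 12–3.
Kiln vs Isola: Kiln, 10–5.
Kiln vs Maru: Kiln preferred on 2+3+3+3+4 = 15 ballots; Kiln wins 15–0.
Cedar vs Dumpling House: 5 to 10, Dumpling House.
Cedar vs Isola: Isola, 9–6.
Cedar vs Maru: Maru wins 9–6.
Dumpling House vs Isola: 3+3 = 6 for Dumpling House, 9 for Isola — Isola by 9–6.
Dumpling House vs Maru: Dumpling House preferred on 3+3 = 6 ballots; Maru wins 9–6.
Isola–Maru: Maru 10–5.
Cedar loses to every other restaurant — it is the Condorcet loser.

Cedar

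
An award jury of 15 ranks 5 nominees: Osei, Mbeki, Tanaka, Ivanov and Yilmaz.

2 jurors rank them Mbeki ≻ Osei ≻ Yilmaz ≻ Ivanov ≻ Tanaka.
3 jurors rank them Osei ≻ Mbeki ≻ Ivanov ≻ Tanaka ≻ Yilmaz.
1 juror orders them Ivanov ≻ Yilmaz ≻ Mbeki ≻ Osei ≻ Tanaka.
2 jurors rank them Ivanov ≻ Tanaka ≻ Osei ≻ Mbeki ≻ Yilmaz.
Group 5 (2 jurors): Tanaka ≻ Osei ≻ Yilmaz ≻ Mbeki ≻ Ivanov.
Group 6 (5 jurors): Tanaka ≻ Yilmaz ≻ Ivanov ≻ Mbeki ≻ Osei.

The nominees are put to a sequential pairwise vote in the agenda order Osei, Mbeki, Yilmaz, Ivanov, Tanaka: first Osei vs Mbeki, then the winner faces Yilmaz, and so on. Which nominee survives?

Tanaka

Round 1: Osei vs Mbeki — 7–8, Mbeki advances.
Round 2: Mbeki vs Yilmaz — 7–8, Yilmaz advances.
Round 3: Yilmaz vs Ivanov — 9–6, Yilmaz advances.
Round 4: Yilmaz vs Tanaka — 3–12, Tanaka advances.
The agenda winner is Tanaka.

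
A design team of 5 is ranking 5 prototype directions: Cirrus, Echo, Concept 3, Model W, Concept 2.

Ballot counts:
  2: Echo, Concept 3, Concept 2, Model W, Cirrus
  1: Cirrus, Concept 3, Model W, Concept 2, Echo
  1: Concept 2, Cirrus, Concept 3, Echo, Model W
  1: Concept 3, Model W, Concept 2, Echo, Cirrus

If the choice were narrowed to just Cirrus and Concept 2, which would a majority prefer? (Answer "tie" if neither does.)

Ballots ranking Cirrus above Concept 2: 1.
Ballots ranking Concept 2 above Cirrus: 5 − 1 = 4.
Concept 2 wins the head-to-head 4–1.

Concept 2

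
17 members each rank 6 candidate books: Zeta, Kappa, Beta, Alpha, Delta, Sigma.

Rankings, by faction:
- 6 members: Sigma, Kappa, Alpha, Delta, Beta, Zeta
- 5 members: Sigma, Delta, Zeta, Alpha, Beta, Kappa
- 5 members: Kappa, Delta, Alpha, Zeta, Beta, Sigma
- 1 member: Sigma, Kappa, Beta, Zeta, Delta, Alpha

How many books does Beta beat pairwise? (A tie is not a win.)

0

Beta against each rival (17 members):
Beta vs Zeta: Zeta wins 10–7.
Beta vs Kappa: Kappa, 12–5.
Beta–Alpha: Alpha 16–1.
Beta vs Delta: 1 for Beta, 16 for Delta — Delta by 16–1.
Beta–Sigma: Sigma 12–5.
Beta beats no one; loses to Zeta, Kappa, Alpha, Delta, Sigma — 0 pairwise wins.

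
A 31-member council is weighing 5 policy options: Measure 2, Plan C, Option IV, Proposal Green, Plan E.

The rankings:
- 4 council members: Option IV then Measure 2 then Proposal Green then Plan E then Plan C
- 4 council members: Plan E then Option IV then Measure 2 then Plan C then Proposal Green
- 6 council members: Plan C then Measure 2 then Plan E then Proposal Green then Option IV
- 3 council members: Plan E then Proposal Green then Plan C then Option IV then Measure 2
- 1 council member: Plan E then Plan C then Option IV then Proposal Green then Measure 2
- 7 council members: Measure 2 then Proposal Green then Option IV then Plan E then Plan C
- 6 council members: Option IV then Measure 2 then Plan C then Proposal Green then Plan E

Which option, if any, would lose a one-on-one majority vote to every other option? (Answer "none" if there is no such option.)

Head-to-head results (31 council members):
Measure 2 vs Plan C: 4+4+7+6 = 21 for Measure 2, 10 for Plan C — Measure 2 by 21–10.
Measure 2 vs Option IV: 6+7 = 13 for Measure 2, 18 for Option IV — Option IV by 18–13.
Measure 2 vs Proposal Green: Measure 2 is ranked higher on 4+4+6+7+6 = 27 ballots, Proposal Green on 4. Measure 2 wins 27–4.
Measure 2–Plan E: Measure 2 23–8.
Plan C–Option IV: Option IV 21–10.
Plan C–Proposal Green: Plan C 17–14.
Plan C–Plan E: Plan E 19–12.
Option IV vs Proposal Green: 15 to 16, Proposal Green.
Option IV vs Plan E: Option IV wins 17–14.
Proposal Green vs Plan E: Proposal Green is ranked higher on 4+7+6 = 17 ballots, Plan E on 14. Proposal Green wins 17–14.
No option is winless: Measure 2 beats Plan C; Plan C beats Proposal Green; Option IV beats Measure 2; Proposal Green beats Option IV; Plan E beats Plan C. There is no Condorcet loser.

none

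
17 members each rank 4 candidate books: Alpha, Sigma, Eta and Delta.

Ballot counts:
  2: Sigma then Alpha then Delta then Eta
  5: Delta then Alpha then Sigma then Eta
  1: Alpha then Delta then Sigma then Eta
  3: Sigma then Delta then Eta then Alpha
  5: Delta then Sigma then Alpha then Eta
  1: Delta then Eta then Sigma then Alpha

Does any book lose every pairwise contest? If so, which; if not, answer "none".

Eta

Head-to-head results (17 members):
Alpha–Sigma: Sigma 11–6.
Alpha vs Eta: Alpha wins 13–4.
Alpha vs Delta: 3 to 14, Delta.
Sigma vs Eta: 16 to 1, Sigma.
Sigma vs Delta: Sigma preferred on 2+3 = 5 ballots; Delta wins 12–5.
Eta–Delta: Delta 17–0.
Eta loses to every other book — it is the Condorcet loser.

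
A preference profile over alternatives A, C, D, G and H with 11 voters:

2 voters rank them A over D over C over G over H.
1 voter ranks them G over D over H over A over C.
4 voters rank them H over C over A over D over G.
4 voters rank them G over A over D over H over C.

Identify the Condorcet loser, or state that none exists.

Head-to-head results (11 voters):
A vs C: A, 7–4.
A vs D: A wins 10–1.
A–G: A 6–5.
A vs H: A, 6–5.
C vs D: 4 for C, 7 for D — D by 7–4.
C vs G: C preferred on 2+4 = 6 ballots; C wins 6–5.
C vs H: H wins 9–2.
D vs G: D preferred on 2+4 = 6 ballots; D wins 6–5.
D vs H: 7 to 4, D.
G vs H: G wins 7–4.
No alternative is winless: A beats C; C beats G; D beats C; G beats H; H beats C. There is no Condorcet loser.

none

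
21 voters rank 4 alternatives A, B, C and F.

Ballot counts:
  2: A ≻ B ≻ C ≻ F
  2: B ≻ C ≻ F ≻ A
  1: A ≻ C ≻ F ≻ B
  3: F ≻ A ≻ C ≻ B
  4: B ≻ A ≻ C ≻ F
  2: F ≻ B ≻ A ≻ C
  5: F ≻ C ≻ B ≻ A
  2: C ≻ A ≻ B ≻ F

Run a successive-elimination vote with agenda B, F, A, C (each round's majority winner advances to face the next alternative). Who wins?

C

Round 1: B vs F — 10–11, F advances.
Round 2: F vs A — 12–9, F advances.
Round 3: F vs C — 10–11, C advances.
The agenda winner is C.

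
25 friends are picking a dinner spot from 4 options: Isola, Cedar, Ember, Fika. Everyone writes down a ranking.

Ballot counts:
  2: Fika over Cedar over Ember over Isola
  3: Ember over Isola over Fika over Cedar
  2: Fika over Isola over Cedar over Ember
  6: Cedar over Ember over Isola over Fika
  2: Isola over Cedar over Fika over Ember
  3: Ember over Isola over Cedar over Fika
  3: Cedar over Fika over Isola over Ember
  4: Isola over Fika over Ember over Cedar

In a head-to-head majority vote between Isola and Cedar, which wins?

Isola

Ballots ranking Isola above Cedar: 3 + 2 + 2 + 3 + 4 = 14.
Ballots ranking Cedar above Isola: 25 − 14 = 11.
Isola wins the head-to-head 14–11.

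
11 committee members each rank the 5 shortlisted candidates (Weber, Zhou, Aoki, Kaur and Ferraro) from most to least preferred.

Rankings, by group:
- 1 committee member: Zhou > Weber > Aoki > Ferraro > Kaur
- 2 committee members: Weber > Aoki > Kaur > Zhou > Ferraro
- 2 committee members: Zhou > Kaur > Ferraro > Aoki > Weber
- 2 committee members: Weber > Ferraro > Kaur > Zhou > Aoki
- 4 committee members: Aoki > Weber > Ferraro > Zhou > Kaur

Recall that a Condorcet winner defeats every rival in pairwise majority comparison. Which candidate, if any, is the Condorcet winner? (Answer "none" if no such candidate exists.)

Check each pair by majority over 11 ballots:
Weber vs Zhou: Weber, 8–3.
Weber vs Aoki: Aoki, 6–5.
Weber vs Kaur: Weber wins 9–2.
Weber vs Ferraro: Weber, 9–2.
Zhou vs Aoki: Aoki wins 6–5.
Zhou vs Kaur: Zhou wins 7–4.
Zhou vs Ferraro: Ferraro wins 6–5.
Aoki vs Kaur: Aoki wins 7–4.
Aoki vs Ferraro: Aoki wins 7–4.
Kaur vs Ferraro: Ferraro wins 7–4.
Aoki beats each of Weber, Zhou, Kaur, Ferraro — Aoki is the Condorcet winner.

Aoki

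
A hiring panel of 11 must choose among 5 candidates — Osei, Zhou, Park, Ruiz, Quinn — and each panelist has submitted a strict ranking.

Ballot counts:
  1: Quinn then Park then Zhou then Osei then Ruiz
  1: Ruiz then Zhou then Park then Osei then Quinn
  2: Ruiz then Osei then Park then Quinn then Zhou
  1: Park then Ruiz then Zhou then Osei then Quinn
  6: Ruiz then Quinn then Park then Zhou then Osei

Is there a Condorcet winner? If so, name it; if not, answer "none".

Ruiz

Pairwise majorities:
Osei–Zhou: Zhou 9–2.
Osei vs Park: Park, 9–2.
Osei–Ruiz: Ruiz 10–1.
Osei–Quinn: Quinn 7–4.
Zhou vs Park: 1 to 10, Park.
Zhou vs Ruiz: Ruiz wins 10–1.
Zhou vs Quinn: Quinn wins 9–2.
Park–Ruiz: Ruiz 9–2.
Park vs Quinn: Quinn, 7–4.
Ruiz–Quinn: Ruiz 10–1.
Ruiz beats each of Osei, Zhou, Park, Quinn — Ruiz is the Condorcet winner.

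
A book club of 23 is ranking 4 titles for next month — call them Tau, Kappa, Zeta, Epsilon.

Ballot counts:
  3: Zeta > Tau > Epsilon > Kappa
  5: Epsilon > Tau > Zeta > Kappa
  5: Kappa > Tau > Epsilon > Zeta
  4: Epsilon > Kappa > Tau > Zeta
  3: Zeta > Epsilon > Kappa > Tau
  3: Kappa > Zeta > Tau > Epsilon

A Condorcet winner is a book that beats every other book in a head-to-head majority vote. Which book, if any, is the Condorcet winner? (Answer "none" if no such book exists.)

Head-to-head results (23 members):
Tau vs Kappa: 3+5 = 8 for Tau, 15 for Kappa — Kappa by 15–8.
Tau vs Zeta: 14 to 9, Tau.
Tau vs Epsilon: Tau preferred on 3+5+3 = 11 ballots; Epsilon wins 12–11.
Kappa vs Zeta: Kappa preferred on 5+4+3 = 12 ballots; Kappa wins 12–11.
Kappa vs Epsilon: 5+3 = 8 for Kappa, 15 for Epsilon — Epsilon by 15–8.
Zeta vs Epsilon: Zeta is ranked higher on 3+3+3 = 9 ballots, Epsilon on 14. Epsilon wins 14–9.
Only Epsilon has no losses; Epsilon is the Condorcet winner.

Epsilon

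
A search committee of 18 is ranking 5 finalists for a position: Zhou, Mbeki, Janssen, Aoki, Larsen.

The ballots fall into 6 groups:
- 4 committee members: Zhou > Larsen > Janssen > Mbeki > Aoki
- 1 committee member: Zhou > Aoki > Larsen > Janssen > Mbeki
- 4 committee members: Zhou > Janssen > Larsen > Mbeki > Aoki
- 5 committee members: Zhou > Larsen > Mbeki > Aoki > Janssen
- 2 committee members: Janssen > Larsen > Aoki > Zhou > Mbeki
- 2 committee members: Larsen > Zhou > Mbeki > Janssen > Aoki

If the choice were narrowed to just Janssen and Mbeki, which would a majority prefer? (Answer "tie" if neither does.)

Janssen

Ballots ranking Janssen above Mbeki: 4 + 1 + 4 + 2 = 11.
Ballots ranking Mbeki above Janssen: 18 − 11 = 7.
Janssen wins the head-to-head 11–7.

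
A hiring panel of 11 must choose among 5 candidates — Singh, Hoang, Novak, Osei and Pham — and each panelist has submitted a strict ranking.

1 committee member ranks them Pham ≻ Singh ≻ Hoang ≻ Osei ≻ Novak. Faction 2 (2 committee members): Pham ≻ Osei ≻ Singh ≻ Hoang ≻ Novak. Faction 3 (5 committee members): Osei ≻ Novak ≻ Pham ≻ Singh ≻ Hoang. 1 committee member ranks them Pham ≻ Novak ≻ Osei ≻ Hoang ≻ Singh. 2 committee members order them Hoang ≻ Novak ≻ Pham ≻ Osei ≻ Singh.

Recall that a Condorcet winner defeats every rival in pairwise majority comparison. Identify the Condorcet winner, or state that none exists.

none

Head-to-head results (11 committee members):
Singh vs Hoang: Singh wins 8–3.
Singh vs Novak: Novak wins 8–3.
Singh vs Osei: Osei, 10–1.
Singh vs Pham: Pham wins 11–0.
Hoang vs Novak: Novak, 6–5.
Hoang vs Osei: Osei, 8–3.
Hoang–Pham: Pham 9–2.
Novak vs Osei: Osei, 8–3.
Novak vs Pham: Novak wins 7–4.
Osei vs Pham: Pham, 6–5.
Every candidate loses at least once (Singh loses to Novak; Hoang loses to Singh; Novak loses to Osei; Osei loses to Pham; Pham loses to Novak). The majority relation contains the cycle Novak > Pham > Osei > Novak, so there is no Condorcet winner.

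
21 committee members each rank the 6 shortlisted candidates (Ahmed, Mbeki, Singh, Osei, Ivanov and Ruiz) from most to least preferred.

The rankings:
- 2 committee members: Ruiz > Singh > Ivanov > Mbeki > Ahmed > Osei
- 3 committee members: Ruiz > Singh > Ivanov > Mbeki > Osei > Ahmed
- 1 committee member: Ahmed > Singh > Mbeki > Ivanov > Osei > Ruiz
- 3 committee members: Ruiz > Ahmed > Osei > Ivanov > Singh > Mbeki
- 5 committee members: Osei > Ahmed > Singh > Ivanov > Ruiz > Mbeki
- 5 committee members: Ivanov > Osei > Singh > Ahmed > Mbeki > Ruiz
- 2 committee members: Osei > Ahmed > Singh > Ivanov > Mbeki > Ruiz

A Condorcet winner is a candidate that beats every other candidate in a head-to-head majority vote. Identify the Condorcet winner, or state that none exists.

none

Check each pair by majority over 21 ballots:
Ahmed vs Mbeki: Ahmed, 16–5.
Ahmed vs Singh: Ahmed preferred on 1+3+5+2 = 11 ballots; Ahmed wins 11–10.
Ahmed vs Osei: Osei, 15–6.
Ahmed vs Ivanov: Ahmed preferred on 1+3+5+2 = 11 ballots; Ahmed wins 11–10.
Ahmed vs Ruiz: Ahmed, 13–8.
Mbeki vs Singh: Singh wins 21–0.
Mbeki vs Osei: Osei wins 15–6.
Mbeki–Ivanov: Ivanov 20–1.
Mbeki vs Ruiz: Ruiz wins 13–8.
Singh vs Osei: Osei, 15–6.
Singh vs Ivanov: 13 to 8, Singh.
Singh vs Ruiz: 13 to 8, Singh.
Osei vs Ivanov: Osei is ranked higher on 3+5+2 = 10 ballots, Ivanov on 11. Ivanov wins 11–10.
Osei vs Ruiz: 13 to 8, Osei.
Ivanov vs Ruiz: Ivanov preferred on 1+5+5+2 = 13 ballots; Ivanov wins 13–8.
No candidate is unbeaten: Ahmed loses to Osei; Mbeki loses to Ahmed; Singh loses to Ahmed; Osei loses to Ivanov; Ivanov loses to Ahmed; Ruiz loses to Ahmed. In particular Ahmed → Ivanov → Osei → Ahmed is a majority cycle — no Condorcet winner exists.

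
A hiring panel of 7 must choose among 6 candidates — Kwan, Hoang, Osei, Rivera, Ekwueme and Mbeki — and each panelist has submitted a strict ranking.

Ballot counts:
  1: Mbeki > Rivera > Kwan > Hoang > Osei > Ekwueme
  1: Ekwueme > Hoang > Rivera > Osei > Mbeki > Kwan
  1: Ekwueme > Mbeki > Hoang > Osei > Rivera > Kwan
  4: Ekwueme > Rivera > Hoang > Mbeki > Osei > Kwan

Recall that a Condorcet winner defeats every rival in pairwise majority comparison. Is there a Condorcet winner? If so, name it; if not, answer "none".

Ekwueme

Check each pair by majority over 7 ballots:
Kwan vs Hoang: Kwan is ranked higher on 1 ballot, Hoang on 6. Hoang wins 6–1.
Kwan vs Osei: 1 to 6, Osei.
Kwan vs Rivera: Kwan preferred on 0 ballots; Rivera wins 7–0.
Kwan vs Ekwueme: 1 for Kwan, 6 for Ekwueme — Ekwueme by 6–1.
Kwan vs Mbeki: Kwan preferred on 0 ballots; Mbeki wins 7–0.
Hoang vs Osei: Hoang is ranked higher on 1+1+1+4 = 7 ballots, Osei on 0. Hoang wins 7–0.
Hoang vs Rivera: Hoang is ranked higher on 1+1 = 2 ballots, Rivera on 5. Rivera wins 5–2.
Hoang vs Ekwueme: 1 to 6, Ekwueme.
Hoang vs Mbeki: 1+4 = 5 for Hoang, 2 for Mbeki — Hoang by 5–2.
Osei vs Rivera: 1 for Osei, 6 for Rivera — Rivera by 6–1.
Osei vs Ekwueme: Osei is ranked higher on 1 ballot, Ekwueme on 6. Ekwueme wins 6–1.
Osei vs Mbeki: Osei is ranked higher on 1 ballot, Mbeki on 6. Mbeki wins 6–1.
Rivera vs Ekwueme: Rivera is ranked higher on 1 ballot, Ekwueme on 6. Ekwueme wins 6–1.
Rivera vs Mbeki: 5 to 2, Rivera.
Ekwueme vs Mbeki: 1+1+4 = 6 for Ekwueme, 1 for Mbeki — Ekwueme by 6–1.
Only Ekwueme has no losses; Ekwueme is the Condorcet winner.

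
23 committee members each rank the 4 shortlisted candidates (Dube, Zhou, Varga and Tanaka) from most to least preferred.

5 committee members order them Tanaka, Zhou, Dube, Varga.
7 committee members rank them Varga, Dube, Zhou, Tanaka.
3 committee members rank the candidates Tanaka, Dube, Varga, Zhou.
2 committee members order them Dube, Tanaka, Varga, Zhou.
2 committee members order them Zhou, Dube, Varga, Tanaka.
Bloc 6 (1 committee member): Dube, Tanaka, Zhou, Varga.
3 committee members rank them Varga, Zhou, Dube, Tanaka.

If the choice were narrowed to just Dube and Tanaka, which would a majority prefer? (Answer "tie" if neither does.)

Ballots ranking Dube above Tanaka: 7 + 2 + 2 + 1 + 3 = 15.
Ballots ranking Tanaka above Dube: 23 − 15 = 8.
Dube wins the head-to-head 15–8.

Dube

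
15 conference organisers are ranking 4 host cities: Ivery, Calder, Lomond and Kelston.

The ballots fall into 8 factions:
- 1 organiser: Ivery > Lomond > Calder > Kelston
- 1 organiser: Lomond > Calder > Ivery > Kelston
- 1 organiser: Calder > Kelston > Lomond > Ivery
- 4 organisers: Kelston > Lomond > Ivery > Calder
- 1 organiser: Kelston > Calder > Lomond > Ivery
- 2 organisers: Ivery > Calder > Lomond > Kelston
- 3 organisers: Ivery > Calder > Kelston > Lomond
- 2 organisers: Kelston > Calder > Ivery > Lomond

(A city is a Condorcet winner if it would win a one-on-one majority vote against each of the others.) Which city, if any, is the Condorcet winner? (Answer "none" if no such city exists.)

none

Pairwise majorities:
Ivery vs Calder: Ivery preferred on 1+4+2+3 = 10 ballots; Ivery wins 10–5.
Ivery vs Lomond: Ivery is ranked higher on 1+2+3+2 = 8 ballots, Lomond on 7. Ivery wins 8–7.
Ivery vs Kelston: Ivery is ranked higher on 1+1+2+3 = 7 ballots, Kelston on 8. Kelston wins 8–7.
Calder vs Lomond: 9 to 6, Calder.
Calder vs Kelston: Calder preferred on 1+1+1+2+3 = 8 ballots; Calder wins 8–7.
Lomond vs Kelston: 1+1+2 = 4 for Lomond, 11 for Kelston — Kelston by 11–4.
No city is unbeaten: Ivery loses to Kelston; Calder loses to Ivery; Lomond loses to Ivery; Kelston loses to Calder. In particular Ivery > Calder > Kelston > Ivery is a majority cycle — no Condorcet winner exists.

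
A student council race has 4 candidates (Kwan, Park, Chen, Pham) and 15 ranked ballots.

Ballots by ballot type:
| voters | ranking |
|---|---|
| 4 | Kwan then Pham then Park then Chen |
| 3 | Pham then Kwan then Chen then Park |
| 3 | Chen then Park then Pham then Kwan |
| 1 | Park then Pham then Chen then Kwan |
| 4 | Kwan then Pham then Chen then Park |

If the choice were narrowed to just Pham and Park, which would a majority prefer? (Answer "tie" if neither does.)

Ballots ranking Pham above Park: 4 + 3 + 4 = 11.
Ballots ranking Park above Pham: 15 − 11 = 4.
Pham wins the head-to-head 11–4.

Pham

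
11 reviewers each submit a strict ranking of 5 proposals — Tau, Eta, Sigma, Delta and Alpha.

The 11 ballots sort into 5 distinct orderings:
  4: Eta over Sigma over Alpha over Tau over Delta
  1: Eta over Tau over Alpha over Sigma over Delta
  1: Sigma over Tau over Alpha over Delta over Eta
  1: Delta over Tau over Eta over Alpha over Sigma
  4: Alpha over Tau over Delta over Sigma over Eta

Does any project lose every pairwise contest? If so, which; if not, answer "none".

none

Head-to-head results (11 reviewers):
Tau vs Eta: 6 to 5, Tau.
Tau vs Sigma: Tau, 6–5.
Tau–Delta: Tau 10–1.
Tau vs Alpha: Tau is ranked higher on 1+1+1 = 3 ballots, Alpha on 8. Alpha wins 8–3.
Eta vs Sigma: 6 to 5, Eta.
Eta vs Delta: Eta is ranked higher on 4+1 = 5 ballots, Delta on 6. Delta wins 6–5.
Eta vs Alpha: Eta preferred on 4+1+1 = 6 ballots; Eta wins 6–5.
Sigma vs Delta: Sigma preferred on 4+1+1 = 6 ballots; Sigma wins 6–5.
Sigma vs Alpha: 5 to 6, Alpha.
Delta vs Alpha: Delta is ranked higher on 1 ballot, Alpha on 10. Alpha wins 10–1.
Every project wins at least one matchup (Tau beats Eta; Eta beats Sigma; Sigma beats Delta; Delta beats Eta; Alpha beats Tau), so there is no Condorcet loser.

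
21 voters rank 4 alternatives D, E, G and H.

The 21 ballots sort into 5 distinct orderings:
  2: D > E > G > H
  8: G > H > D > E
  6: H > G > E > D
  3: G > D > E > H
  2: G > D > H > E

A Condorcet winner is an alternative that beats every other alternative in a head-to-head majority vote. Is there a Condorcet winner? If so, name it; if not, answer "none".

G

Check each pair by majority over 21 ballots:
D vs E: 15 to 6, D.
D vs G: 2 to 19, G.
D vs H: D is ranked higher on 2+3+2 = 7 ballots, H on 14. H wins 14–7.
E vs G: 2 to 19, G.
E–H: H 16–5.
G vs H: G wins 15–6.
G wins every pairwise contest, so G is the Condorcet winner.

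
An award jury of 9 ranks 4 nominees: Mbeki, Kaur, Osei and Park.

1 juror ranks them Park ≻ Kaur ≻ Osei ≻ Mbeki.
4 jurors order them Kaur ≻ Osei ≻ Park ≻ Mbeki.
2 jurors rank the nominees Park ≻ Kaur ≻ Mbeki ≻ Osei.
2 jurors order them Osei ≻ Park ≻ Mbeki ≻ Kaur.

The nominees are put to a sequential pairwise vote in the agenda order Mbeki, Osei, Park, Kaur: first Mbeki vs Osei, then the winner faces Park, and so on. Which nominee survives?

Round 1: Mbeki vs Osei — 2–7, Osei advances.
Round 2: Osei vs Park — 6–3, Osei advances.
Round 3: Osei vs Kaur — 2–7, Kaur advances.
The agenda winner is Kaur.

Kaur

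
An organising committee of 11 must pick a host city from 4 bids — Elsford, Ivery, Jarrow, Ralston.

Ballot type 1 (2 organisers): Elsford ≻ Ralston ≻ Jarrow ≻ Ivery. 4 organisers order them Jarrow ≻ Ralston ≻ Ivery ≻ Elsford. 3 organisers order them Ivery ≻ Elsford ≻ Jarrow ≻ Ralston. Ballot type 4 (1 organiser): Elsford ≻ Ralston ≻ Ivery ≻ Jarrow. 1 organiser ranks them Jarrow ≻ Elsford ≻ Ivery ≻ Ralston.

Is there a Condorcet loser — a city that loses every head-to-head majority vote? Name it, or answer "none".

none

Head-to-head results (11 organisers):
Elsford vs Ivery: Ivery wins 7–4.
Elsford vs Jarrow: Elsford wins 6–5.
Elsford vs Ralston: Elsford wins 7–4.
Ivery vs Jarrow: Ivery preferred on 3+1 = 4 ballots; Jarrow wins 7–4.
Ivery vs Ralston: Ralston wins 7–4.
Jarrow vs Ralston: Jarrow is ranked higher on 4+3+1 = 8 ballots, Ralston on 3. Jarrow wins 8–3.
Each city has at least one pairwise win (Elsford beats Jarrow; Ivery beats Elsford; Jarrow beats Ivery; Ralston beats Ivery) — no Condorcet loser.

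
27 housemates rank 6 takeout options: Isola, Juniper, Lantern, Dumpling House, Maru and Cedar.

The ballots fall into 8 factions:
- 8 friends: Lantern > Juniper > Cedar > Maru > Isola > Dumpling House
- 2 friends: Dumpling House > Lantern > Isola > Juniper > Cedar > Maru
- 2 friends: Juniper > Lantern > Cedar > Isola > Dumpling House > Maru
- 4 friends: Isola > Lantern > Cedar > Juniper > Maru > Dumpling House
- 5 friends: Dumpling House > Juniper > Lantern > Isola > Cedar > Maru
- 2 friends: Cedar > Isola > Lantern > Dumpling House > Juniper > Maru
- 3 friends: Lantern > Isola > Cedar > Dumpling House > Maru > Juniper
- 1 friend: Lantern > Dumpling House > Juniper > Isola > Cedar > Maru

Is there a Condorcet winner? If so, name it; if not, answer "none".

Check each pair by majority over 27 ballots:
Isola vs Juniper: 2+4+2+3 = 11 for Isola, 16 for Juniper — Juniper by 16–11.
Isola vs Lantern: Isola preferred on 4+2 = 6 ballots; Lantern wins 21–6.
Isola vs Dumpling House: Isola preferred on 8+2+4+2+3 = 19 ballots; Isola wins 19–8.
Isola vs Maru: 19 for Isola, 8 for Maru — Isola by 19–8.
Isola vs Cedar: 2+4+5+3+1 = 15 for Isola, 12 for Cedar — Isola by 15–12.
Juniper vs Lantern: Juniper preferred on 2+5 = 7 ballots; Lantern wins 20–7.
Juniper vs Dumpling House: Juniper preferred on 8+2+4 = 14 ballots; Juniper wins 14–13.
Juniper vs Maru: 24 for Juniper, 3 for Maru — Juniper by 24–3.
Juniper vs Cedar: 18 to 9, Juniper.
Lantern vs Dumpling House: Lantern preferred on 8+2+4+2+3+1 = 20 ballots; Lantern wins 20–7.
Lantern vs Maru: Lantern preferred on 27 ballots; Lantern wins 27–0.
Lantern vs Cedar: Lantern preferred on 25 ballots; Lantern wins 25–2.
Dumpling House vs Maru: Dumpling House preferred on 2+2+5+2+3+1 = 15 ballots; Dumpling House wins 15–12.
Dumpling House vs Cedar: 2+5+1 = 8 for Dumpling House, 19 for Cedar — Cedar by 19–8.
Maru vs Cedar: 0 to 27, Cedar.
Only Lantern has no losses; Lantern is the Condorcet winner.

Lantern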